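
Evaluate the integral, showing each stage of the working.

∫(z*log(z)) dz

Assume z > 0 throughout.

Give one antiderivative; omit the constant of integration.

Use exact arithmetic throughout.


Step 1. Integrate ∫(z*log(z)) dz by parts with u = log(z), dv = (z) dz, so v = z**2/2 [assuming z > 0]: now z**2*log(z)/2 + ∫(-z/2) dz.
Step 2. Evaluate the standard form: now z**2*log(z)/2 - z**2/4.
Answer: z**2*log(z)/2 - z**2/4.


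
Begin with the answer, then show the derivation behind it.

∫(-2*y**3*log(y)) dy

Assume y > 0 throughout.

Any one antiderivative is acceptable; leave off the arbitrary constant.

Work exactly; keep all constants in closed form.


The answer is -y**4*log(y)/2 + y**4/8.
Step 1. Integrate ∫(-2*y**3*log(y)) dy by parts with u = log(y), dv = (-2*y**3) dy, so v = -y**4/2 [assuming y > 0]: now -y**4*log(y)/2 + ∫(y**3/2) dy.
Step 2. Evaluate the standard form: now -y**4*log(y)/2 + y**4/8.
Answer: -y**4*log(y)/2 + y**4/8.


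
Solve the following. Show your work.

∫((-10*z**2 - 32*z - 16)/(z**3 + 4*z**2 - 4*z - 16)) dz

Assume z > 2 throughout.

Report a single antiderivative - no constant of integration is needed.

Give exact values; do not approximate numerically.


Step 1. Decompose ∫((-10*z**2 - 32*z - 16)/(z**3 + 4*z**2 - 4*z - 16)) dz by partial fractions, (-10*z**2 - 32*z - 16)/(z**3 + 4*z**2 - 4*z - 16) = -4/(z + 4) - 1/(z + 2) - 5/(z - 2): now ∫(-5/(z - 2)) dz + ∫(-1/(z + 2)) dz + ∫(-4/(z + 4)) dz.
Step 2. Evaluate the standard form [assuming z > -2]: now -log(z + 2) + ∫(-5/(z - 2)) dz + ∫(-4/(z + 4)) dz.
Step 3. Evaluate the standard form [assuming z > -4]: now -log(z + 2) - 4*log(z + 4) + ∫(-5/(z - 2)) dz.
Step 4. Evaluate the standard form [assuming z > 2]: now -5*log(z - 2) - log(z + 2) - 4*log(z + 4).
Answer: -5*log(z - 2) - log(z + 2) - 4*log(z + 4).


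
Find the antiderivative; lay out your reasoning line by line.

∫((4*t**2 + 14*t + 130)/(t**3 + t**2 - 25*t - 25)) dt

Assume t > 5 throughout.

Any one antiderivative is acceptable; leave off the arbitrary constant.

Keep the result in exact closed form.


Step 1. Decompose ∫((4*t**2 + 14*t + 130)/(t**3 + t**2 - 25*t - 25)) dt by partial fractions, (4*t**2 + 14*t + 130)/(t**3 + t**2 - 25*t - 25) = 4/(t + 5) - 5/(t + 1) + 5/(t - 5): now ∫(5/(t - 5)) dt + ∫(-5/(t + 1)) dt + ∫(4/(t + 5)) dt.
Step 2. Evaluate the standard form [assuming t > -1]: now -5*log(t + 1) + ∫(5/(t - 5)) dt + ∫(4/(t + 5)) dt.
Step 3. Evaluate the standard form [assuming t > -5]: now -5*log(t + 1) + 4*log(t + 5) + ∫(5/(t - 5)) dt.
Step 4. Evaluate the standard form [assuming t > 5]: now 5*log(t - 5) - 5*log(t + 1) + 4*log(t + 5).
Answer: 5*log(t - 5) - 5*log(t + 1) + 4*log(t + 5).


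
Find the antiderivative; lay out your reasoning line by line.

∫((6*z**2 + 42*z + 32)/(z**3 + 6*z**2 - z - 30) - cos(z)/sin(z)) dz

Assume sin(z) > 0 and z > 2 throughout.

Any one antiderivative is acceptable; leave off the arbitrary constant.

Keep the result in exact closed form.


Step 1. Rewrite: now ∫((6*z**2 + 42*z + 32)/(z**3 + 6*z**2 - z - 30)) dz + ∫(-cos(z)/sin(z)) dz.
Step 2. Substitute u = sin(z), turning ∫(-cos(z)/sin(z)) dz into ∫(-1/u) du: now ∫(-1/u) du + ∫((6*z**2 + 42*z + 32)/(z**3 + 6*z**2 - z - 30)) dz.
Step 3. Evaluate the standard form [assuming u > 0]: now -log(u) + ∫((6*z**2 + 42*z + 32)/(z**3 + 6*z**2 - z - 30)) dz.
Step 4. Substitute back u = sin(z): now -log(sin(z)) + ∫((6*z**2 + 42*z + 32)/(z**3 + 6*z**2 - z - 30)) dz.
Step 5. Decompose ∫((6*z**2 + 42*z + 32)/(z**3 + 6*z**2 - z - 30)) dz by partial fractions, (6*z**2 + 42*z + 32)/(z**3 + 6*z**2 - z - 30) = -2/(z + 5) + 4/(z + 3) + 4/(z - 2): now -log(sin(z)) + ∫(4/(z - 2)) dz + ∫(4/(z + 3)) dz + ∫(-2/(z + 5)) dz.
Step 6. Evaluate the standard form [assuming z > -3]: now 4*log(z + 3) - log(sin(z)) + ∫(4/(z - 2)) dz + ∫(-2/(z + 5)) dz.
Step 7. Evaluate the standard form [assuming z > -5]: now 4*log(z + 3) - 2*log(z + 5) - log(sin(z)) + ∫(4/(z - 2)) dz.
Step 8. Evaluate the standard form [assuming z > 2]: now 4*log(z - 2) + 4*log(z + 3) - 2*log(z + 5) - log(sin(z)).
Answer: 4*log(z - 2) + 4*log(z + 3) - 2*log(z + 5) - log(sin(z)).


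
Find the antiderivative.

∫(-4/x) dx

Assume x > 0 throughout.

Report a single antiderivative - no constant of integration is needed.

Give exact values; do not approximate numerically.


Answer: -4*log(x).


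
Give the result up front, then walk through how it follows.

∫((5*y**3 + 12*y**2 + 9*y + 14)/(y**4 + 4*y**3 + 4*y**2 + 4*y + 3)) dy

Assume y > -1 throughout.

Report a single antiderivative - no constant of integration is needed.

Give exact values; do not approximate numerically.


The answer is 3*log(y + 1) + 2*log(y + 3) + atan(y).
Step 1. Decompose ∫((5*y**3 + 12*y**2 + 9*y + 14)/(y**4 + 4*y**3 + 4*y**2 + 4*y + 3)) dy by partial fractions, (5*y**3 + 12*y**2 + 9*y + 14)/(y**4 + 4*y**3 + 4*y**2 + 4*y + 3) = 1/(y**2 + 1) + 2/(y + 3) + 3/(y + 1): now ∫(3/(y + 1)) dy + ∫(2/(y + 3)) dy + ∫(1/(y**2 + 1)) dy.
Step 2. Evaluate the standard form [assuming y > -1]: now 3*log(y + 1) + ∫(2/(y + 3)) dy + ∫(1/(y**2 + 1)) dy.
Step 3. Evaluate the standard form [assuming y > -3]: now 3*log(y + 1) + 2*log(y + 3) + ∫(1/(y**2 + 1)) dy.
Step 4. Evaluate the standard form: now 3*log(y + 1) + 2*log(y + 3) + atan(y).
Answer: 3*log(y + 1) + 2*log(y + 3) + atan(y).


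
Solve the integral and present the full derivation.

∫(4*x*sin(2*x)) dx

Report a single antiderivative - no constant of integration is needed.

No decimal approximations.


Step 1. Integrate ∫(4*x*sin(2*x)) dx by parts with u = x, dv = (4*sin(2*x)) dx, so v = -2*cos(2*x): now -2*x*cos(2*x) + ∫(2*cos(2*x)) dx.
Step 2. Evaluate the standard form: now -2*x*cos(2*x) + sin(2*x).
Answer: -2*x*cos(2*x) + sin(2*x).


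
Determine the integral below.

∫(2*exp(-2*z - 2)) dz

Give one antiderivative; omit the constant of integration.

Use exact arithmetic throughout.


Answer: -exp(-2*z - 2).


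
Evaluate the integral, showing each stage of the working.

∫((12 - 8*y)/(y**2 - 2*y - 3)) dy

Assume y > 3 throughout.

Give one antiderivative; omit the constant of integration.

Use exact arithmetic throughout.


Step 1. Decompose ∫((12 - 8*y)/(y**2 - 2*y - 3)) dy by partial fractions, (12 - 8*y)/(y**2 - 2*y - 3) = -5/(y + 1) - 3/(y - 3): now ∫(-3/(y - 3)) dy + ∫(-5/(y + 1)) dy.
Step 2. Evaluate the standard form [assuming y > -1]: now -5*log(y + 1) + ∫(-3/(y - 3)) dy.
Step 3. Evaluate the standard form [assuming y > 3]: now -3*log(y - 3) - 5*log(y + 1).
Answer: -3*log(y - 3) - 5*log(y + 1).


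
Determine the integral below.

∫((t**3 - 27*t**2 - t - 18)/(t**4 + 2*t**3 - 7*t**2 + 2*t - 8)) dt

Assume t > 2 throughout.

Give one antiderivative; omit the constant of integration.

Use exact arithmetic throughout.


Answer: -4*log(t - 2) + 5*log(t + 4) - atan(t).


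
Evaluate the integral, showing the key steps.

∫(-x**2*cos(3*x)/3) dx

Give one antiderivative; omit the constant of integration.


Step 1. Integrate ∫(-x**2*cos(3*x)/3) dx by parts with u = x**2, dv = (-cos(3*x)/3) dx, so v = -sin(3*x)/9: now -x**2*sin(3*x)/9 + ∫(2*x*sin(3*x)/9) dx.
Step 2. Integrate ∫(2*x*sin(3*x)/9) dx by parts with u = x, dv = (2*sin(3*x)/9) dx, so v = -2*cos(3*x)/27: now -x**2*sin(3*x)/9 - 2*x*cos(3*x)/27 + ∫(2*cos(3*x)/27) dx.
Step 3. Evaluate the standard form: now -x**2*sin(3*x)/9 - 2*x*cos(3*x)/27 + 2*sin(3*x)/81.
Answer: -x**2*sin(3*x)/9 - 2*x*cos(3*x)/27 + 2*sin(3*x)/81.


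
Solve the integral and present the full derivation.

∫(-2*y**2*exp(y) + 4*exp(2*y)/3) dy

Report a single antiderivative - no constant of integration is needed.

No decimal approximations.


Step 1. Rewrite: now ∫(-2*y**2*exp(y)) dy + ∫(4*exp(2*y)/3) dy.
Step 2. Integrate ∫(-2*y**2*exp(y)) dy by parts with u = y**2, dv = (-2*exp(y)) dy, so v = -2*exp(y): now -2*y**2*exp(y) + ∫(4*y*exp(y)) dy + ∫(4*exp(2*y)/3) dy.
Step 3. Integrate ∫(4*y*exp(y)) dy by parts with u = y, dv = (4*exp(y)) dy, so v = 4*exp(y): now -2*y**2*exp(y) + 4*y*exp(y) + ∫(-4*exp(y)) dy + ∫(4*exp(2*y)/3) dy.
Step 4. Evaluate the standard form: now -2*y**2*exp(y) + 4*y*exp(y) - 4*exp(y) + ∫(4*exp(2*y)/3) dy.
Step 5. Evaluate the standard form: now -2*y**2*exp(y) + 4*y*exp(y) + 2*exp(2*y)/3 - 4*exp(y).
Answer: -2*y**2*exp(y) + 4*y*exp(y) + 2*exp(2*y)/3 - 4*exp(y).


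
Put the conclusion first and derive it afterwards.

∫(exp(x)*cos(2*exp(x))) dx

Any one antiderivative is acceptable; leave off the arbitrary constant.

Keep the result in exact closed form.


The answer is sin(2*exp(x))/2.
Step 1. Substitute u = exp(x), turning ∫(exp(x)*cos(2*exp(x))) dx into ∫(cos(2*u)) du: now ∫(cos(2*u)) du.
Step 2. Evaluate the standard form: now sin(2*u)/2.
Step 3. Substitute back u = exp(x): now sin(2*exp(x))/2.
Answer: sin(2*exp(x))/2.


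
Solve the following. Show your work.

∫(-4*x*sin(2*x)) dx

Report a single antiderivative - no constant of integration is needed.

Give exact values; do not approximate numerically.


Step 1. Integrate ∫(-4*x*sin(2*x)) dx by parts with u = x, dv = (-4*sin(2*x)) dx, so v = 2*cos(2*x): now 2*x*cos(2*x) + ∫(-2*cos(2*x)) dx.
Step 2. Evaluate the standard form: now 2*x*cos(2*x) - sin(2*x).
Answer: 2*x*cos(2*x) - sin(2*x).


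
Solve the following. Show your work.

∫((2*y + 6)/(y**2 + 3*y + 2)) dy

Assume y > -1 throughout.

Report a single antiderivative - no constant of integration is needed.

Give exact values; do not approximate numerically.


Step 1. Decompose ∫((2*y + 6)/(y**2 + 3*y + 2)) dy by partial fractions, (2*y + 6)/(y**2 + 3*y + 2) = -2/(y + 2) + 4/(y + 1): now ∫(4/(y + 1)) dy + ∫(-2/(y + 2)) dy.
Step 2. Evaluate the standard form [assuming y > -2]: now -2*log(y + 2) + ∫(4/(y + 1)) dy.
Step 3. Evaluate the standard form [assuming y > -1]: now 4*log(y + 1) - 2*log(y + 2).
Answer: 4*log(y + 1) - 2*log(y + 2).


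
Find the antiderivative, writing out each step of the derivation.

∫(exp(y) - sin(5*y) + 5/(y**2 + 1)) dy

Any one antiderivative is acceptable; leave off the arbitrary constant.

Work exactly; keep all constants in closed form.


Step 1. Rewrite: now ∫(5/(y**2 + 1)) dy + ∫(exp(y)) dy + ∫(-sin(5*y)) dy.
Step 2. Evaluate the standard form: now cos(5*y)/5 + ∫(5/(y**2 + 1)) dy + ∫(exp(y)) dy.
Step 3. Evaluate the standard form: now cos(5*y)/5 + 5*atan(y) + ∫(exp(y)) dy.
Step 4. Evaluate the standard form: now exp(y) + cos(5*y)/5 + 5*atan(y).
Answer: exp(y) + cos(5*y)/5 + 5*atan(y).


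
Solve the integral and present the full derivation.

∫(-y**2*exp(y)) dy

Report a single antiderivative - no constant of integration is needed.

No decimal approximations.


Step 1. Integrate ∫(-y**2*exp(y)) dy by parts with u = y**2, dv = (-exp(y)) dy, so v = -exp(y): now -y**2*exp(y) + ∫(2*y*exp(y)) dy.
Step 2. Integrate ∫(2*y*exp(y)) dy by parts with u = y, dv = (2*exp(y)) dy, so v = 2*exp(y): now -y**2*exp(y) + 2*y*exp(y) + ∫(-2*exp(y)) dy.
Step 3. Evaluate the standard form: now -y**2*exp(y) + 2*y*exp(y) - 2*exp(y).
Answer: -y**2*exp(y) + 2*y*exp(y) - 2*exp(y).


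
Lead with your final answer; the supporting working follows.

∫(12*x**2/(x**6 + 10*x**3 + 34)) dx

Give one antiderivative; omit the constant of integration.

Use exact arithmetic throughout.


The answer is 4*atan(x**3/3 + 5/3)/3.
Step 1. Substitute u = x**3 + 5, turning ∫(12*x**2/(x**6 + 10*x**3 + 34)) dx into ∫(4/(u**2 + 9)) du: now ∫(4/(u**2 + 9)) du.
Step 2. Evaluate the standard form: now 4*atan(u/3)/3.
Step 3. Substitute back u = x**3 + 5: now 4*atan(x**3/3 + 5/3)/3.
Answer: 4*atan(x**3/3 + 5/3)/3.


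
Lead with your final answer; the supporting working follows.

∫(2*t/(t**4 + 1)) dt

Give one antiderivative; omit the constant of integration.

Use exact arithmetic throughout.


The answer is atan(t**2).
Step 1. Substitute u = t**2, turning ∫(2*t/(t**4 + 1)) dt into ∫(1/(u**2 + 1)) du: now ∫(1/(u**2 + 1)) du.
Step 2. Evaluate the standard form: now atan(u).
Step 3. Substitute back u = t**2: now atan(t**2).
Answer: atan(t**2).


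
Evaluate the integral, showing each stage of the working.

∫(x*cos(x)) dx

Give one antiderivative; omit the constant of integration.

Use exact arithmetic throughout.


Step 1. Integrate ∫(x*cos(x)) dx by parts with u = x, dv = (cos(x)) dx, so v = sin(x): now x*sin(x) + ∫(-sin(x)) dx.
Step 2. Evaluate the standard form: now x*sin(x) + cos(x).
Answer: x*sin(x) + cos(x).


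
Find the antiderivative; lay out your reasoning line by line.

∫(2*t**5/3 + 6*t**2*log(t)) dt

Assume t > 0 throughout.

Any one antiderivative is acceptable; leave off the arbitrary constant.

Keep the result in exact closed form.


Step 1. Rewrite: now ∫(2*t**5/3) dt + ∫(6*t**2*log(t)) dt.
Step 2. Evaluate the standard form: now t**6/9 + ∫(6*t**2*log(t)) dt.
Step 3. Integrate ∫(6*t**2*log(t)) dt by parts with u = log(t), dv = (6*t**2) dt, so v = 2*t**3 [assuming t > 0]: now t**6/9 + 2*t**3*log(t) + ∫(-2*t**2) dt.
Step 4. Evaluate the standard form: now t**6/9 + 2*t**3*log(t) - 2*t**3/3.
Answer: t**6/9 + 2*t**3*log(t) - 2*t**3/3.


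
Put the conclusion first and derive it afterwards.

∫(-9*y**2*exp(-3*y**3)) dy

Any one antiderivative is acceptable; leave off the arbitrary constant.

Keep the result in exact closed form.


The answer is exp(-3*y**3).
Step 1. Substitute u = y**3, turning ∫(-9*y**2*exp(-3*y**3)) dy into ∫(-3*exp(-3*u)) du: now ∫(-3*exp(-3*u)) du.
Step 2. Evaluate the standard form: now exp(-3*u).
Step 3. Substitute back u = y**3: now exp(-3*y**3).
Answer: exp(-3*y**3).


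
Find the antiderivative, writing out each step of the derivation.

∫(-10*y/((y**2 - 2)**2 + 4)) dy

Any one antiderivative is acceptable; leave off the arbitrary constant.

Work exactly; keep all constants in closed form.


Step 1. Substitute u = y**2 - 2, turning ∫(-10*y/((y**2 - 2)**2 + 4)) dy into ∫(-5/(u**2 + 4)) du: now ∫(-5/(u**2 + 4)) du.
Step 2. Evaluate the standard form: now -5*atan(u/2)/2.
Step 3. Substitute back u = y**2 - 2: now -5*atan(y**2/2 - 1)/2.
Answer: -5*atan(y**2/2 - 1)/2.


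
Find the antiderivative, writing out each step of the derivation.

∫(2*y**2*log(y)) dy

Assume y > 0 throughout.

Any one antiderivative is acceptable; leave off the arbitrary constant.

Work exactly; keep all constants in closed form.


Step 1. Integrate ∫(2*y**2*log(y)) dy by parts with u = log(y), dv = (2*y**2) dy, so v = 2*y**3/3 [assuming y > 0]: now 2*y**3*log(y)/3 + ∫(-2*y**2/3) dy.
Step 2. Evaluate the standard form: now 2*y**3*log(y)/3 - 2*y**3/9.
Answer: 2*y**3*log(y)/3 - 2*y**3/9.


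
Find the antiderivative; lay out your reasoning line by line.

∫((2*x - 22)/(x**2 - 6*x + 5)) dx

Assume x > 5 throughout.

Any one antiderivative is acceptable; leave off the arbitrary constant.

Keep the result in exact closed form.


Step 1. Decompose ∫((2*x - 22)/(x**2 - 6*x + 5)) dx by partial fractions, (2*x - 22)/(x**2 - 6*x + 5) = 5/(x - 1) - 3/(x - 5): now ∫(-3/(x - 5)) dx + ∫(5/(x - 1)) dx.
Step 2. Evaluate the standard form [assuming x > 5]: now -3*log(x - 5) + ∫(5/(x - 1)) dx.
Step 3. Evaluate the standard form [assuming x > 1]: now -3*log(x - 5) + 5*log(x - 1).
Answer: -3*log(x - 5) + 5*log(x - 1).


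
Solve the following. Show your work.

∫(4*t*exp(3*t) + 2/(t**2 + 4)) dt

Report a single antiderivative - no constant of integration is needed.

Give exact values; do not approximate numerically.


Step 1. Rewrite: now ∫(4*t*exp(3*t)) dt + ∫(2/(t**2 + 4)) dt.
Step 2. Evaluate the standard form: now atan(t/2) + ∫(4*t*exp(3*t)) dt.
Step 3. Integrate ∫(4*t*exp(3*t)) dt by parts with u = t, dv = (4*exp(3*t)) dt, so v = 4*exp(3*t)/3: now 4*t*exp(3*t)/3 + atan(t/2) + ∫(-4*exp(3*t)/3) dt.
Step 4. Evaluate the standard form: now 4*t*exp(3*t)/3 - 4*exp(3*t)/9 + atan(t/2).
Answer: 4*t*exp(3*t)/3 - 4*exp(3*t)/9 + atan(t/2).


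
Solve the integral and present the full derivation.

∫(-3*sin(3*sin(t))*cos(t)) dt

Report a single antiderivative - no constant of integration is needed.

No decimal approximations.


Step 1. Substitute u = sin(t), turning ∫(-3*sin(3*sin(t))*cos(t)) dt into ∫(-3*sin(3*u)) du: now ∫(-3*sin(3*u)) du.
Step 2. Evaluate the standard form: now cos(3*u).
Step 3. Substitute back u = sin(t): now cos(3*sin(t)).
Answer: cos(3*sin(t)).


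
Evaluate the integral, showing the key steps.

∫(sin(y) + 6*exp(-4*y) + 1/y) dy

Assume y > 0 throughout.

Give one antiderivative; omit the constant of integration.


Step 1. Rewrite: now ∫(1/y) dy + ∫(6*exp(-4*y)) dy + ∫(sin(y)) dy.
Step 2. Evaluate the standard form [assuming y > 0]: now log(y) + ∫(6*exp(-4*y)) dy + ∫(sin(y)) dy.
Step 3. Evaluate the standard form: now log(y) + ∫(sin(y)) dy - 3*exp(-4*y)/2.
Step 4. Evaluate the standard form: now log(y) - cos(y) - 3*exp(-4*y)/2.
Answer: log(y) - cos(y) - 3*exp(-4*y)/2.


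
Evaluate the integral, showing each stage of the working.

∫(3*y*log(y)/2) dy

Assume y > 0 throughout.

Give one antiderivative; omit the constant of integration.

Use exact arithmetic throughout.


Step 1. Integrate ∫(3*y*log(y)/2) dy by parts with u = log(y), dv = (3*y/2) dy, so v = 3*y**2/4 [assuming y > 0]: now 3*y**2*log(y)/4 + ∫(-3*y/4) dy.
Step 2. Evaluate the standard form: now 3*y**2*log(y)/4 - 3*y**2/8.
Answer: 3*y**2*log(y)/4 - 3*y**2/8.


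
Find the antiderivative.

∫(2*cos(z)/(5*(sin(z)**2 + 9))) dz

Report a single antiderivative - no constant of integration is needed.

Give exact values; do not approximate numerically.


Answer: 2*atan(sin(z)/3)/15.


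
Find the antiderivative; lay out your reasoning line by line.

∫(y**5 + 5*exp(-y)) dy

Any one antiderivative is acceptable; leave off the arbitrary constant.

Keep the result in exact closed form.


Step 1. Rewrite: now ∫(y**5) dy + ∫(5*exp(-y)) dy.
Step 2. Evaluate the standard form: now y**6/6 + ∫(5*exp(-y)) dy.
Step 3. Evaluate the standard form: now y**6/6 - 5*exp(-y).
Answer: y**6/6 - 5*exp(-y).


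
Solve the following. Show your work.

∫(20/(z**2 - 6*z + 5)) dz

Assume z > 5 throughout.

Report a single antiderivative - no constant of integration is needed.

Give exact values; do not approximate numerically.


Step 1. Decompose ∫(20/(z**2 - 6*z + 5)) dz by partial fractions, 20/(z**2 - 6*z + 5) = -5/(z - 1) + 5/(z - 5): now ∫(5/(z - 5)) dz + ∫(-5/(z - 1)) dz.
Step 2. Evaluate the standard form [assuming z > 5]: now 5*log(z - 5) + ∫(-5/(z - 1)) dz.
Step 3. Evaluate the standard form [assuming z > 1]: now 5*log(z - 5) - 5*log(z - 1).
Answer: 5*log(z - 5) - 5*log(z - 1).


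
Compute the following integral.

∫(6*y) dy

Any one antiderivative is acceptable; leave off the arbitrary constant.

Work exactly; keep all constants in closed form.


Answer: 3*y**2.


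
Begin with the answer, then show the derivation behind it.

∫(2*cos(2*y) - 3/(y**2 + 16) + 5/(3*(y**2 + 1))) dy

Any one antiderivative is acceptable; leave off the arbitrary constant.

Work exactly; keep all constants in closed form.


The answer is sin(2*y) - 3*atan(y/4)/4 + 5*atan(y)/3.
Step 1. Rewrite: now ∫(5/(3*(y**2 + 1))) dy + ∫(-3/(y**2 + 16)) dy + ∫(2*cos(2*y)) dy.
Step 2. Evaluate the standard form: now -3*atan(y/4)/4 + ∫(5/(3*(y**2 + 1))) dy + ∫(2*cos(2*y)) dy.
Step 3. Evaluate the standard form: now sin(2*y) - 3*atan(y/4)/4 + ∫(5/(3*(y**2 + 1))) dy.
Step 4. Evaluate the standard form: now sin(2*y) - 3*atan(y/4)/4 + 5*atan(y)/3.
Answer: sin(2*y) - 3*atan(y/4)/4 + 5*atan(y)/3.


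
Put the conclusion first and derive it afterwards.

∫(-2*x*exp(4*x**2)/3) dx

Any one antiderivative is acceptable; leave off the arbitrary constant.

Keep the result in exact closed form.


The answer is -exp(4*x**2)/12.
Step 1. Substitute u = x**2, turning ∫(-2*x*exp(4*x**2)/3) dx into ∫(-exp(4*u)/3) du: now ∫(-exp(4*u)/3) du.
Step 2. Evaluate the standard form: now -exp(4*u)/12.
Step 3. Substitute back u = x**2: now -exp(4*x**2)/12.
Answer: -exp(4*x**2)/12.


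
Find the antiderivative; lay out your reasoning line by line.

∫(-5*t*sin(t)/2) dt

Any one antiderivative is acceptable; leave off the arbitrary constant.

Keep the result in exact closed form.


Step 1. Integrate ∫(-5*t*sin(t)/2) dt by parts with u = t, dv = (-5*sin(t)/2) dt, so v = 5*cos(t)/2: now 5*t*cos(t)/2 + ∫(-5*cos(t)/2) dt.
Step 2. Evaluate the standard form: now 5*t*cos(t)/2 - 5*sin(t)/2.
Answer: 5*t*cos(t)/2 - 5*sin(t)/2.


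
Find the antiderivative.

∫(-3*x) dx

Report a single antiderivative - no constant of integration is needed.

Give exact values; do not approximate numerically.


Answer: -3*x**2/2.


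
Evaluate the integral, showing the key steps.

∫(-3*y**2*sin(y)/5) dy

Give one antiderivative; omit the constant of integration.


Step 1. Integrate ∫(-3*y**2*sin(y)/5) dy by parts with u = y**2, dv = (-3*sin(y)/5) dy, so v = 3*cos(y)/5: now 3*y**2*cos(y)/5 + ∫(-6*y*cos(y)/5) dy.
Step 2. Integrate ∫(-6*y*cos(y)/5) dy by parts with u = y, dv = (-6*cos(y)/5) dy, so v = -6*sin(y)/5: now 3*y**2*cos(y)/5 - 6*y*sin(y)/5 + ∫(6*sin(y)/5) dy.
Step 3. Evaluate the standard form: now 3*y**2*cos(y)/5 - 6*y*sin(y)/5 - 6*cos(y)/5.
Answer: 3*y**2*cos(y)/5 - 6*y*sin(y)/5 - 6*cos(y)/5.


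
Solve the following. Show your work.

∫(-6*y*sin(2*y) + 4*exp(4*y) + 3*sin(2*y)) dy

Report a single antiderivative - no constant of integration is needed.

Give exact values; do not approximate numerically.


Step 1. Rewrite: now ∫(-6*y*sin(2*y)) dy + ∫(4*exp(4*y)) dy + ∫(3*sin(2*y)) dy.
Step 2. Evaluate the standard form: now -3*cos(2*y)/2 + ∫(-6*y*sin(2*y)) dy + ∫(4*exp(4*y)) dy.
Step 3. Evaluate the standard form: now exp(4*y) - 3*cos(2*y)/2 + ∫(-6*y*sin(2*y)) dy.
Step 4. Integrate ∫(-6*y*sin(2*y)) dy by parts with u = y, dv = (-6*sin(2*y)) dy, so v = 3*cos(2*y): now 3*y*cos(2*y) + exp(4*y) - 3*cos(2*y)/2 + ∫(-3*cos(2*y)) dy.
Step 5. Evaluate the standard form: now 3*y*cos(2*y) + exp(4*y) - 3*sin(2*y)/2 - 3*cos(2*y)/2.
Answer: 3*y*cos(2*y) + exp(4*y) - 3*sin(2*y)/2 - 3*cos(2*y)/2.


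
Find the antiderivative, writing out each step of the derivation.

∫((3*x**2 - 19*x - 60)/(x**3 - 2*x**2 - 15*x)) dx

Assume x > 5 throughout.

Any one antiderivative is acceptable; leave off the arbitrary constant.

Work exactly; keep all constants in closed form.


Step 1. Decompose ∫((3*x**2 - 19*x - 60)/(x**3 - 2*x**2 - 15*x)) dx by partial fractions, (3*x**2 - 19*x - 60)/(x**3 - 2*x**2 - 15*x) = 1/(x + 3) - 2/(x - 5) + 4/x: now ∫(4/x) dx + ∫(-2/(x - 5)) dx + ∫(1/(x + 3)) dx.
Step 2. Evaluate the standard form [assuming x > 0]: now 4*log(x) + ∫(-2/(x - 5)) dx + ∫(1/(x + 3)) dx.
Step 3. Evaluate the standard form [assuming x > 5]: now 4*log(x) - 2*log(x - 5) + ∫(1/(x + 3)) dx.
Step 4. Evaluate the standard form [assuming x > -3]: now 4*log(x) - 2*log(x - 5) + log(x + 3).
Answer: 4*log(x) - 2*log(x - 5) + log(x + 3).


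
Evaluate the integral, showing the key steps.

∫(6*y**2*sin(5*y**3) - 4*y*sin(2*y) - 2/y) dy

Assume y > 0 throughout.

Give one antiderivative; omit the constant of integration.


Step 1. Rewrite: now ∫(-2/y) dy + ∫(-4*y*sin(2*y)) dy + ∫(6*y**2*sin(5*y**3)) dy.
Step 2. Substitute u = y**3, turning ∫(6*y**2*sin(5*y**3)) dy into ∫(2*sin(5*u)) du: now ∫(-2/y) dy + ∫(-4*y*sin(2*y)) dy + ∫(2*sin(5*u)) du.
Step 3. Evaluate the standard form: now -2*cos(5*u)/5 + ∫(-2/y) dy + ∫(-4*y*sin(2*y)) dy.
Step 4. Substitute back u = y**3: now -2*cos(5*y**3)/5 + ∫(-2/y) dy + ∫(-4*y*sin(2*y)) dy.
Step 5. Evaluate the standard form [assuming y > 0]: now -2*log(y) - 2*cos(5*y**3)/5 + ∫(-4*y*sin(2*y)) dy.
Step 6. Integrate ∫(-4*y*sin(2*y)) dy by parts with u = y, dv = (-4*sin(2*y)) dy, so v = 2*cos(2*y): now 2*y*cos(2*y) - 2*log(y) - 2*cos(5*y**3)/5 + ∫(-2*cos(2*y)) dy.
Step 7. Evaluate the standard form: now 2*y*cos(2*y) - 2*log(y) - sin(2*y) - 2*cos(5*y**3)/5.
Answer: 2*y*cos(2*y) - 2*log(y) - sin(2*y) - 2*cos(5*y**3)/5.


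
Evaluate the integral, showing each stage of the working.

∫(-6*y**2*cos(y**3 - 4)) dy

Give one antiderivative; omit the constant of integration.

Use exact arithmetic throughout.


Step 1. Substitute u = y**3 - 4, turning ∫(-6*y**2*cos(y**3 - 4)) dy into ∫(-2*cos(u)) du: now ∫(-2*cos(u)) du.
Step 2. Evaluate the standard form: now -2*sin(u).
Step 3. Substitute back u = y**3 - 4: now -2*sin(y**3 - 4).
Answer: -2*sin(y**3 - 4).


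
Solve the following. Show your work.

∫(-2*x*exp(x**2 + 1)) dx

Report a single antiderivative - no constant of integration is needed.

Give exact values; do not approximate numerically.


Step 1. Substitute u = x**2 + 1, turning ∫(-2*x*exp(x**2 + 1)) dx into ∫(-exp(u)) du: now ∫(-exp(u)) du.
Step 2. Evaluate the standard form: now -exp(u).
Step 3. Substitute back u = x**2 + 1: now -exp(x**2 + 1).
Answer: -exp(x**2 + 1).


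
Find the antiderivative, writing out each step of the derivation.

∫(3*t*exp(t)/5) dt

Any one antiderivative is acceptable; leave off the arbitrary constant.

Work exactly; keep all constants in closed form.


Step 1. Integrate ∫(3*t*exp(t)/5) dt by parts with u = t, dv = (3*exp(t)/5) dt, so v = 3*exp(t)/5: now 3*t*exp(t)/5 + ∫(-3*exp(t)/5) dt.
Step 2. Evaluate the standard form: now 3*t*exp(t)/5 - 3*exp(t)/5.
Answer: 3*t*exp(t)/5 - 3*exp(t)/5.


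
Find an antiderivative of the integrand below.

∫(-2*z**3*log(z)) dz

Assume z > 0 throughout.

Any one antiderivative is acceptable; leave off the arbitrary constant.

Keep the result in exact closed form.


Answer: -z**4*log(z)/2 + z**4/8.


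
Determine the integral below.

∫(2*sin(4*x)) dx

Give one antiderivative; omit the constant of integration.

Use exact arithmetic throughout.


Answer: -cos(4*x)/2.


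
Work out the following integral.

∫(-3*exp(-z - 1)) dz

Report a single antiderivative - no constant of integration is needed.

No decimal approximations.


Answer: 3*exp(-z - 1).


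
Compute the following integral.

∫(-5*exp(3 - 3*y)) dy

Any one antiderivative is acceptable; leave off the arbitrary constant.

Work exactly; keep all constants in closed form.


Answer: 5*exp(3 - 3*y)/3.


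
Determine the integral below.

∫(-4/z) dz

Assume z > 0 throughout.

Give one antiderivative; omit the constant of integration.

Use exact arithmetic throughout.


Answer: -4*log(z).


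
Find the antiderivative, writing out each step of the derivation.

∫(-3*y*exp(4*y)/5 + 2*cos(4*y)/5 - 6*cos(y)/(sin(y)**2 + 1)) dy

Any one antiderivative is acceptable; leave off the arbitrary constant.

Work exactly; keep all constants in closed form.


Step 1. Rewrite: now ∫(-3*y*exp(4*y)/5) dy + ∫(-6*cos(y)/(sin(y)**2 + 1)) dy + ∫(2*cos(4*y)/5) dy.
Step 2. Evaluate the standard form: now sin(4*y)/10 + ∫(-3*y*exp(4*y)/5) dy + ∫(-6*cos(y)/(sin(y)**2 + 1)) dy.
Step 3. Integrate ∫(-3*y*exp(4*y)/5) dy by parts with u = y, dv = (-3*exp(4*y)/5) dy, so v = -3*exp(4*y)/20: now -3*y*exp(4*y)/20 + sin(4*y)/10 + ∫(-6*cos(y)/(sin(y)**2 + 1)) dy + ∫(3*exp(4*y)/20) dy.
Step 4. Evaluate the standard form: now -3*y*exp(4*y)/20 + 3*exp(4*y)/80 + sin(4*y)/10 + ∫(-6*cos(y)/(sin(y)**2 + 1)) dy.
Step 5. Substitute u = sin(y), turning ∫(-6*cos(y)/(sin(y)**2 + 1)) dy into ∫(-6/(u**2 + 1)) du: now -3*y*exp(4*y)/20 + 3*exp(4*y)/80 + sin(4*y)/10 + ∫(-6/(u**2 + 1)) du.
Step 6. Evaluate the standard form: now -3*y*exp(4*y)/20 + 3*exp(4*y)/80 + sin(4*y)/10 - 6*atan(u).
Step 7. Substitute back u = sin(y): now -3*y*exp(4*y)/20 + 3*exp(4*y)/80 + sin(4*y)/10 - 6*atan(sin(y)).
Answer: -3*y*exp(4*y)/20 + 3*exp(4*y)/80 + sin(4*y)/10 - 6*atan(sin(y)).


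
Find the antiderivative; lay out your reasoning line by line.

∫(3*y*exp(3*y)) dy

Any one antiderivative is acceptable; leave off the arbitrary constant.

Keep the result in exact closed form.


Step 1. Integrate ∫(3*y*exp(3*y)) dy by parts with u = y, dv = (3*exp(3*y)) dy, so v = exp(3*y): now y*exp(3*y) + ∫(-exp(3*y)) dy.
Step 2. Evaluate the standard form: now y*exp(3*y) - exp(3*y)/3.
Answer: y*exp(3*y) - exp(3*y)/3.


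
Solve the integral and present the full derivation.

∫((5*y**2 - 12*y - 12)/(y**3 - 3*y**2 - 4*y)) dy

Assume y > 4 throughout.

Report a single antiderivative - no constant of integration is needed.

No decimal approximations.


Step 1. Decompose ∫((5*y**2 - 12*y - 12)/(y**3 - 3*y**2 - 4*y)) dy by partial fractions, (5*y**2 - 12*y - 12)/(y**3 - 3*y**2 - 4*y) = 1/(y + 1) + 1/(y - 4) + 3/y: now ∫(3/y) dy + ∫(1/(y - 4)) dy + ∫(1/(y + 1)) dy.
Step 2. Evaluate the standard form [assuming y > 0]: now 3*log(y) + ∫(1/(y - 4)) dy + ∫(1/(y + 1)) dy.
Step 3. Evaluate the standard form [assuming y > 4]: now 3*log(y) + log(y - 4) + ∫(1/(y + 1)) dy.
Step 4. Evaluate the standard form [assuming y > -1]: now 3*log(y) + log(y - 4) + log(y + 1).
Answer: 3*log(y) + log(y - 4) + log(y + 1).


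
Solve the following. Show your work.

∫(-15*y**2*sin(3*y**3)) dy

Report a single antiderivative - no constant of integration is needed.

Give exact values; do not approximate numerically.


Step 1. Substitute u = y**3, turning ∫(-15*y**2*sin(3*y**3)) dy into ∫(-5*sin(3*u)) du: now ∫(-5*sin(3*u)) du.
Step 2. Evaluate the standard form: now 5*cos(3*u)/3.
Step 3. Substitute back u = y**3: now 5*cos(3*y**3)/3.
Answer: 5*cos(3*y**3)/3.


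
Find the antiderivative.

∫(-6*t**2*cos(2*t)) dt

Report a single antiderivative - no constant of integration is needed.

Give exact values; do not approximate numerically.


Answer: -3*t**2*sin(2*t) - 3*t*cos(2*t) + 3*sin(2*t)/2.


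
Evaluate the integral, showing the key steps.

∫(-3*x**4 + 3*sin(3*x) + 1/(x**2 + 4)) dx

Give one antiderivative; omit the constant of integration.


Step 1. Rewrite: now ∫(-3*x**4) dx + ∫(1/(x**2 + 4)) dx + ∫(3*sin(3*x)) dx.
Step 2. Evaluate the standard form: now atan(x/2)/2 + ∫(-3*x**4) dx + ∫(3*sin(3*x)) dx.
Step 3. Evaluate the standard form: now -3*x**5/5 + atan(x/2)/2 + ∫(3*sin(3*x)) dx.
Step 4. Evaluate the standard form: now -3*x**5/5 - cos(3*x) + atan(x/2)/2.
Answer: -3*x**5/5 - cos(3*x) + atan(x/2)/2.


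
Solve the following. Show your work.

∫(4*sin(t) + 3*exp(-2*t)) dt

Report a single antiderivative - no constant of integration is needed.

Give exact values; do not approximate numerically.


Step 1. Rewrite: now ∫(3*exp(-2*t)) dt + ∫(4*sin(t)) dt.
Step 2. Evaluate the standard form: now ∫(4*sin(t)) dt - 3*exp(-2*t)/2.
Step 3. Evaluate the standard form: now -4*cos(t) - 3*exp(-2*t)/2.
Answer: -4*cos(t) - 3*exp(-2*t)/2.


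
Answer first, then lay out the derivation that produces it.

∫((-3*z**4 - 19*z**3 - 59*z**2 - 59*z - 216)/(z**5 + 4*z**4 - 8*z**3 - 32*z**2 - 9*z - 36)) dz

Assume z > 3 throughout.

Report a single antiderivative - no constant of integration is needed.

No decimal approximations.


The answer is -4*log(z - 3) + 5*log(z + 3) - 4*log(z + 4) + 4*atan(z).
Step 1. Decompose ∫((-3*z**4 - 19*z**3 - 59*z**2 - 59*z - 216)/(z**5 + 4*z**4 - 8*z**3 - 32*z**2 - 9*z - 36)) dz by partial fractions, (-3*z**4 - 19*z**3 - 59*z**2 - 59*z - 216)/(z**5 + 4*z**4 - 8*z**3 - 32*z**2 - 9*z - 36) = 4/(z**2 + 1) - 4/(z + 4) + 5/(z + 3) - 4/(z - 3): now ∫(-4/(z - 3)) dz + ∫(5/(z + 3)) dz + ∫(-4/(z + 4)) dz + ∫(4/(z**2 + 1)) dz.
Step 2. Evaluate the standard form [assuming z > -4]: now -4*log(z + 4) + ∫(-4/(z - 3)) dz + ∫(5/(z + 3)) dz + ∫(4/(z**2 + 1)) dz.
Step 3. Evaluate the standard form [assuming z > -3]: now 5*log(z + 3) - 4*log(z + 4) + ∫(-4/(z - 3)) dz + ∫(4/(z**2 + 1)) dz.
Step 4. Evaluate the standard form [assuming z > 3]: now -4*log(z - 3) + 5*log(z + 3) - 4*log(z + 4) + ∫(4/(z**2 + 1)) dz.
Step 5. Evaluate the standard form: now -4*log(z - 3) + 5*log(z + 3) - 4*log(z + 4) + 4*atan(z).
Answer: -4*log(z - 3) + 5*log(z + 3) - 4*log(z + 4) + 4*atan(z).


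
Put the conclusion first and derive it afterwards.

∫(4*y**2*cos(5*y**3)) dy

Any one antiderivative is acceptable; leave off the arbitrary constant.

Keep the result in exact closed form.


The answer is 4*sin(5*y**3)/15.
Step 1. Substitute u = y**3, turning ∫(4*y**2*cos(5*y**3)) dy into ∫(4*cos(5*u)/3) du: now ∫(4*cos(5*u)/3) du.
Step 2. Evaluate the standard form: now 4*sin(5*u)/15.
Step 3. Substitute back u = y**3: now 4*sin(5*y**3)/15.
Answer: 4*sin(5*y**3)/15.


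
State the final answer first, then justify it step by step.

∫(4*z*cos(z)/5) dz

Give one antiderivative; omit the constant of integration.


The answer is 4*z*sin(z)/5 + 4*cos(z)/5.
Step 1. Integrate ∫(4*z*cos(z)/5) dz by parts with u = z, dv = (4*cos(z)/5) dz, so v = 4*sin(z)/5: now 4*z*sin(z)/5 + ∫(-4*sin(z)/5) dz.
Step 2. Evaluate the standard form: now 4*z*sin(z)/5 + 4*cos(z)/5.
Answer: 4*z*sin(z)/5 + 4*cos(z)/5.


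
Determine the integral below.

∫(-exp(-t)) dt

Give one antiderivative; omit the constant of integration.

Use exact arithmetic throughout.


Answer: exp(-t).


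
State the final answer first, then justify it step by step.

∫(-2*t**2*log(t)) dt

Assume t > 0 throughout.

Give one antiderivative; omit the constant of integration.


The answer is -2*t**3*log(t)/3 + 2*t**3/9.
Step 1. Integrate ∫(-2*t**2*log(t)) dt by parts with u = log(t), dv = (-2*t**2) dt, so v = -2*t**3/3 [assuming t > 0]: now -2*t**3*log(t)/3 + ∫(2*t**2/3) dt.
Step 2. Evaluate the standard form: now -2*t**3*log(t)/3 + 2*t**3/9.
Answer: -2*t**3*log(t)/3 + 2*t**3/9.


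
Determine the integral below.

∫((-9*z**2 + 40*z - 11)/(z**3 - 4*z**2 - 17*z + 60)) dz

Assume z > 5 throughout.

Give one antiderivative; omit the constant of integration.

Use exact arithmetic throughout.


Answer: -2*log(z - 5) - 2*log(z - 3) - 5*log(z + 4).


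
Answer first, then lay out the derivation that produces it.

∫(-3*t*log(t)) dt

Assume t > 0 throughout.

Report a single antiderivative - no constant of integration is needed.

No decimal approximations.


The answer is -3*t**2*log(t)/2 + 3*t**2/4.
Step 1. Integrate ∫(-3*t*log(t)) dt by parts with u = log(t), dv = (-3*t) dt, so v = -3*t**2/2 [assuming t > 0]: now -3*t**2*log(t)/2 + ∫(3*t/2) dt.
Step 2. Evaluate the standard form: now -3*t**2*log(t)/2 + 3*t**2/4.
Answer: -3*t**2*log(t)/2 + 3*t**2/4.


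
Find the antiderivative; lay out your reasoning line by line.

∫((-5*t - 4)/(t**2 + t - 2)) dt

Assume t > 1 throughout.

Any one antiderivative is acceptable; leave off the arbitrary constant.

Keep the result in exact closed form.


Step 1. Decompose ∫((-5*t - 4)/(t**2 + t - 2)) dt by partial fractions, (-5*t - 4)/(t**2 + t - 2) = -2/(t + 2) - 3/(t - 1): now ∫(-3/(t - 1)) dt + ∫(-2/(t + 2)) dt.
Step 2. Evaluate the standard form [assuming t > -2]: now -2*log(t + 2) + ∫(-3/(t - 1)) dt.
Step 3. Evaluate the standard form [assuming t > 1]: now -3*log(t - 1) - 2*log(t + 2).
Answer: -3*log(t - 1) - 2*log(t + 2).


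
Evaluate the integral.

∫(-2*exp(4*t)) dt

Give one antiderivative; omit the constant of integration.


Answer: -exp(4*t)/2.


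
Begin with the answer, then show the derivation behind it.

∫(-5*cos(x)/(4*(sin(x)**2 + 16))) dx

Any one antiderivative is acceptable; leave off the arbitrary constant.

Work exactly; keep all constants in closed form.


The answer is -5*atan(sin(x)/4)/16.
Step 1. Substitute u = sin(x), turning ∫(-5*cos(x)/(4*(sin(x)**2 + 16))) dx into ∫(-5/(4*(u**2 + 16))) du: now ∫(-5/(4*(u**2 + 16))) du.
Step 2. Evaluate the standard form: now -5*atan(u/4)/16.
Step 3. Substitute back u = sin(x): now -5*atan(sin(x)/4)/16.
Answer: -5*atan(sin(x)/4)/16.


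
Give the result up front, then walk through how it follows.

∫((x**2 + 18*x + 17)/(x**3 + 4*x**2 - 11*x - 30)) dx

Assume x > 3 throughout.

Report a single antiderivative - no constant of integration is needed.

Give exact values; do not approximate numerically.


The answer is 2*log(x - 3) + log(x + 2) - 2*log(x + 5).
Step 1. Decompose ∫((x**2 + 18*x + 17)/(x**3 + 4*x**2 - 11*x - 30)) dx by partial fractions, (x**2 + 18*x + 17)/(x**3 + 4*x**2 - 11*x - 30) = -2/(x + 5) + 1/(x + 2) + 2/(x - 3): now ∫(2/(x - 3)) dx + ∫(1/(x + 2)) dx + ∫(-2/(x + 5)) dx.
Step 2. Evaluate the standard form [assuming x > 3]: now 2*log(x - 3) + ∫(1/(x + 2)) dx + ∫(-2/(x + 5)) dx.
Step 3. Evaluate the standard form [assuming x > -2]: now 2*log(x - 3) + log(x + 2) + ∫(-2/(x + 5)) dx.
Step 4. Evaluate the standard form [assuming x > -5]: now 2*log(x - 3) + log(x + 2) - 2*log(x + 5).
Answer: 2*log(x - 3) + log(x + 2) - 2*log(x + 5).


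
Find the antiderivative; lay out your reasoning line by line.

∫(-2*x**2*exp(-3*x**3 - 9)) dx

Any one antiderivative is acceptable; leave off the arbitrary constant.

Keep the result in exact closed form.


Step 1. Substitute u = x**3 + 3, turning ∫(-2*x**2*exp(-3*x**3 - 9)) dx into ∫(-2*exp(-3*u)/3) du: now ∫(-2*exp(-3*u)/3) du.
Step 2. Evaluate the standard form: now 2*exp(-3*u)/9.
Step 3. Substitute back u = x**3 + 3: now 2*exp(-3*x**3 - 9)/9.
Answer: 2*exp(-3*x**3 - 9)/9.


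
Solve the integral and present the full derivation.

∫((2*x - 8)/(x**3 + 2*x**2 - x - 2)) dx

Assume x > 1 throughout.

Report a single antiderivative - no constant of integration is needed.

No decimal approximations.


Step 1. Decompose ∫((2*x - 8)/(x**3 + 2*x**2 - x - 2)) dx by partial fractions, (2*x - 8)/(x**3 + 2*x**2 - x - 2) = -4/(x + 2) + 5/(x + 1) - 1/(x - 1): now ∫(-1/(x - 1)) dx + ∫(5/(x + 1)) dx + ∫(-4/(x + 2)) dx.
Step 2. Evaluate the standard form [assuming x > -1]: now 5*log(x + 1) + ∫(-1/(x - 1)) dx + ∫(-4/(x + 2)) dx.
Step 3. Evaluate the standard form [assuming x > -2]: now 5*log(x + 1) - 4*log(x + 2) + ∫(-1/(x - 1)) dx.
Step 4. Evaluate the standard form [assuming x > 1]: now -log(x - 1) + 5*log(x + 1) - 4*log(x + 2).
Answer: -log(x - 1) + 5*log(x + 1) - 4*log(x + 2).


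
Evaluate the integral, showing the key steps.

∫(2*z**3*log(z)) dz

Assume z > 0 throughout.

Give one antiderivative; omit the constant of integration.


Step 1. Integrate ∫(2*z**3*log(z)) dz by parts with u = log(z), dv = (2*z**3) dz, so v = z**4/2 [assuming z > 0]: now z**4*log(z)/2 + ∫(-z**3/2) dz.
Step 2. Evaluate the standard form: now z**4*log(z)/2 - z**4/8.
Answer: z**4*log(z)/2 - z**4/8.


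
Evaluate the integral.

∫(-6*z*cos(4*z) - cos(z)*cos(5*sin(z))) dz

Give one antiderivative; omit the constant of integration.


Answer: -3*z*sin(4*z)/2 - sin(5*sin(z))/5 - 3*cos(4*z)/8.


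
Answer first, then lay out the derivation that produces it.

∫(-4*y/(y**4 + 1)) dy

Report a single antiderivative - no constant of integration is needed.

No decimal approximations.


The answer is -2*atan(y**2).
Step 1. Substitute u = y**2, turning ∫(-4*y/(y**4 + 1)) dy into ∫(-2/(u**2 + 1)) du: now ∫(-2/(u**2 + 1)) du.
Step 2. Evaluate the standard form: now -2*atan(u).
Step 3. Substitute back u = y**2: now -2*atan(y**2).
Answer: -2*atan(y**2).


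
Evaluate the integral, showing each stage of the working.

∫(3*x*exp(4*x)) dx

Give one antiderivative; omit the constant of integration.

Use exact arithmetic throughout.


Step 1. Integrate ∫(3*x*exp(4*x)) dx by parts with u = x, dv = (3*exp(4*x)) dx, so v = 3*exp(4*x)/4: now 3*x*exp(4*x)/4 + ∫(-3*exp(4*x)/4) dx.
Step 2. Evaluate the standard form: now 3*x*exp(4*x)/4 - 3*exp(4*x)/16.
Answer: 3*x*exp(4*x)/4 - 3*exp(4*x)/16.


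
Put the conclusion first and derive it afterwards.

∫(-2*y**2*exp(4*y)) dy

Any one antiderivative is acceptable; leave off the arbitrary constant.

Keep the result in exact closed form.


The answer is -y**2*exp(4*y)/2 + y*exp(4*y)/4 - exp(4*y)/16.
Step 1. Integrate ∫(-2*y**2*exp(4*y)) dy by parts with u = y**2, dv = (-2*exp(4*y)) dy, so v = -exp(4*y)/2: now -y**2*exp(4*y)/2 + ∫(y*exp(4*y)) dy.
Step 2. Integrate ∫(y*exp(4*y)) dy by parts with u = y, dv = (exp(4*y)) dy, so v = exp(4*y)/4: now -y**2*exp(4*y)/2 + y*exp(4*y)/4 + ∫(-exp(4*y)/4) dy.
Step 3. Evaluate the standard form: now -y**2*exp(4*y)/2 + y*exp(4*y)/4 - exp(4*y)/16.
Answer: -y**2*exp(4*y)/2 + y*exp(4*y)/4 - exp(4*y)/16.


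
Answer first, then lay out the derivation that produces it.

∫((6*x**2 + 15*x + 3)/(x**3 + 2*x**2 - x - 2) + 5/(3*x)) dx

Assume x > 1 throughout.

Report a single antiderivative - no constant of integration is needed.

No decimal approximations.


The answer is 5*log(x)/3 + 4*log(x - 1) + 3*log(x + 1) - log(x + 2).
Step 1. Rewrite: now ∫(5/(3*x)) dx + ∫((6*x**2 + 15*x + 3)/(x**3 + 2*x**2 - x - 2)) dx.
Step 2. Decompose ∫((6*x**2 + 15*x + 3)/(x**3 + 2*x**2 - x - 2)) dx by partial fractions, (6*x**2 + 15*x + 3)/(x**3 + 2*x**2 - x - 2) = -1/(x + 2) + 3/(x + 1) + 4/(x - 1): now ∫(5/(3*x)) dx + ∫(4/(x - 1)) dx + ∫(3/(x + 1)) dx + ∫(-1/(x + 2)) dx.
Step 3. Evaluate the standard form [assuming x > -2]: now -log(x + 2) + ∫(5/(3*x)) dx + ∫(4/(x - 1)) dx + ∫(3/(x + 1)) dx.
Step 4. Evaluate the standard form [assuming x > -1]: now 3*log(x + 1) - log(x + 2) + ∫(5/(3*x)) dx + ∫(4/(x - 1)) dx.
Step 5. Evaluate the standard form [assuming x > 1]: now 4*log(x - 1) + 3*log(x + 1) - log(x + 2) + ∫(5/(3*x)) dx.
Step 6. Evaluate the standard form [assuming x > 0]: now 5*log(x)/3 + 4*log(x - 1) + 3*log(x + 1) - log(x + 2).
Answer: 5*log(x)/3 + 4*log(x - 1) + 3*log(x + 1) - log(x + 2).
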